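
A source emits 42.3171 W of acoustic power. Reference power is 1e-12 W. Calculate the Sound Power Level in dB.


Given values:
  W = 42.3171 W
  W_ref = 1e-12 W
Formula: SWL = 10 * log10(W / W_ref)
Compute ratio: W / W_ref = 42317100000000
Compute log10: log10(42317100000000) = 13.626516
Multiply: SWL = 10 * 13.626516 = 136.27

136.27 dB


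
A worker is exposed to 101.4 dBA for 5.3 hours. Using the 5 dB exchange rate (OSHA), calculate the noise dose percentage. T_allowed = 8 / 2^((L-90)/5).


Given values:
  L = 101.4 dBA, T = 5.3 hours
Formula: T_allowed = 8 / 2^((L - 90) / 5)
Compute exponent: (101.4 - 90) / 5 = 2.28
Compute 2^(2.28) = 4.85678
T_allowed = 8 / 4.85678 = 1.647182 hours
Dose = (T / T_allowed) * 100
Dose = (5.3 / 1.647182) * 100 = 321.76

321.76 %


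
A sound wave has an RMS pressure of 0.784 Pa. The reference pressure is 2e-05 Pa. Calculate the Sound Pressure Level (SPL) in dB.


Given values:
  p = 0.784 Pa
  p_ref = 2e-05 Pa
Formula: SPL = 20 * log10(p / p_ref)
Compute ratio: p / p_ref = 0.784 / 2e-05 = 39200
Compute log10: log10(39200) = 4.593286
Multiply: SPL = 20 * 4.593286 = 91.87

91.87 dB


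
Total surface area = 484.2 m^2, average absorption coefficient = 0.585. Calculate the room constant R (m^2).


Given values:
  S = 484.2 m^2, alpha = 0.585
Formula: R = S * alpha / (1 - alpha)
Numerator: 484.2 * 0.585 = 283.257
Denominator: 1 - 0.585 = 0.415
R = 283.257 / 0.415 = 682.55

682.55 m^2


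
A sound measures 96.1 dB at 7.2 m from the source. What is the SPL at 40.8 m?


Given values:
  SPL1 = 96.1 dB, r1 = 7.2 m, r2 = 40.8 m
Formula: SPL2 = SPL1 - 20 * log10(r2 / r1)
Compute ratio: r2 / r1 = 40.8 / 7.2 = 5.6667
Compute log10: log10(5.6667) = 0.75333
Compute drop: 20 * 0.75333 = 15.0666
SPL2 = 96.1 - 15.0666 = 81.03

81.03 dB


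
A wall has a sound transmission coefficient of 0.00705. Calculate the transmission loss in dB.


Given values:
  tau = 0.00705
Formula: TL = 10 * log10(1 / tau)
Compute 1 / tau = 1 / 0.00705 = 141.844
Compute log10(141.844) = 2.151811
TL = 10 * 2.151811 = 21.52

21.52 dB


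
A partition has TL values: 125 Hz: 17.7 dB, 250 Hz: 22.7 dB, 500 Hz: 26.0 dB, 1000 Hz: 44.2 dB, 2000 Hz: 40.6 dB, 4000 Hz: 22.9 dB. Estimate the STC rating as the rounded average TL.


Given TL values at each frequency:
  125 Hz: 17.7 dB
  250 Hz: 22.7 dB
  500 Hz: 26.0 dB
  1000 Hz: 44.2 dB
  2000 Hz: 40.6 dB
  4000 Hz: 22.9 dB
Formula: STC ~ round(average of TL values)
Sum = 17.7 + 22.7 + 26.0 + 44.2 + 40.6 + 22.9 = 174.1
Average = 174.1 / 6 = 29.02
Rounded: 29

29


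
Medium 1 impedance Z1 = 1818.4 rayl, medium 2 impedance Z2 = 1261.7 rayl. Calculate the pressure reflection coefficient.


Given values:
  Z1 = 1818.4 rayl, Z2 = 1261.7 rayl
Formula: R = (Z2 - Z1) / (Z2 + Z1)
Numerator: Z2 - Z1 = 1261.7 - 1818.4 = -556.7
Denominator: Z2 + Z1 = 1261.7 + 1818.4 = 3080.1
R = -556.7 / 3080.1 = -0.1807

-0.1807


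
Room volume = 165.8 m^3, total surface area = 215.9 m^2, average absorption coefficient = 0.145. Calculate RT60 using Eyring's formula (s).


Given values:
  V = 165.8 m^3, S = 215.9 m^2, alpha = 0.145
Formula: RT60 = 0.161 * V / (-S * ln(1 - alpha))
Compute ln(1 - 0.145) = ln(0.855) = -0.156654
Denominator: -215.9 * -0.156654 = 33.8216
Numerator: 0.161 * 165.8 = 26.6938
RT60 = 26.6938 / 33.8216 = 0.789

0.789 s


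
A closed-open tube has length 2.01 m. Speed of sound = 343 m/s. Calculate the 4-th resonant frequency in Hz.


Given values:
  Tube type: closed-open, L = 2.01 m, c = 343 m/s, n = 4
Formula: f_n = (2n - 1) * c / (4 * L)
Compute 2n - 1 = 2*4 - 1 = 7
Compute 4 * L = 4 * 2.01 = 8.04
f = 7 * 343 / 8.04
f = 298.63

298.63 Hz


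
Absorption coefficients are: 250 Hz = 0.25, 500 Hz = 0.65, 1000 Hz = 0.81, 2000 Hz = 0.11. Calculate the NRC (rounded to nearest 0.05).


Given values:
  a_250 = 0.25, a_500 = 0.65
  a_1000 = 0.81, a_2000 = 0.11
Formula: NRC = (a250 + a500 + a1000 + a2000) / 4
Sum = 0.25 + 0.65 + 0.81 + 0.11 = 1.82
NRC = 1.82 / 4 = 0.455
Rounded to nearest 0.05: 0.45

0.45


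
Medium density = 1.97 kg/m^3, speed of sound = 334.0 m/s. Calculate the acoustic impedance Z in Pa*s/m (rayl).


Given values:
  rho = 1.97 kg/m^3
  c = 334.0 m/s
Formula: Z = rho * c
Z = 1.97 * 334.0
Z = 657.98

657.98 rayl


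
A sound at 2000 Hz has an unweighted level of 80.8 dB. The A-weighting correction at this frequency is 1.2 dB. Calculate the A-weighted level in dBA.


Given values:
  SPL = 80.8 dB
  A-weighting at 2000 Hz = 1.2 dB
Formula: L_A = SPL + A_weight
L_A = 80.8 + (1.2)
L_A = 82.0

82.0 dBA


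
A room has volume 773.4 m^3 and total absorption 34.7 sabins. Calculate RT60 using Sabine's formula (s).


Given values:
  V = 773.4 m^3
  A = 34.7 sabins
Formula: RT60 = 0.161 * V / A
Numerator: 0.161 * 773.4 = 124.5174
RT60 = 124.5174 / 34.7 = 3.588

3.588 s


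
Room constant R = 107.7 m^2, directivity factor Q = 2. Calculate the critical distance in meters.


Given values:
  R = 107.7 m^2, Q = 2
Formula: d_c = 0.141 * sqrt(Q * R)
Compute Q * R = 2 * 107.7 = 215.4
Compute sqrt(215.4) = 14.6765
d_c = 0.141 * 14.6765 = 2.069

2.069 m


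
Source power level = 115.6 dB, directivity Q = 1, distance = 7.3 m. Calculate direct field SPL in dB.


Given values:
  Lw = 115.6 dB, Q = 1, r = 7.3 m
Formula: SPL = Lw + 10 * log10(Q / (4 * pi * r^2))
Compute 4 * pi * r^2 = 4 * pi * 7.3^2 = 669.6619
Compute Q / denom = 1 / 669.6619 = 0.00149329
Compute 10 * log10(0.00149329) = -28.2586
SPL = 115.6 + (-28.2586) = 87.34

87.34 dB


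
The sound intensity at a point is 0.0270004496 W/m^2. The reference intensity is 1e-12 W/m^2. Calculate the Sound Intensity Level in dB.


Given values:
  I = 0.0270004496 W/m^2
  I_ref = 1e-12 W/m^2
Formula: SIL = 10 * log10(I / I_ref)
Compute ratio: I / I_ref = 27000449600
Compute log10: log10(27000449600) = 10.431371
Multiply: SIL = 10 * 10.431371 = 104.31

104.31 dB


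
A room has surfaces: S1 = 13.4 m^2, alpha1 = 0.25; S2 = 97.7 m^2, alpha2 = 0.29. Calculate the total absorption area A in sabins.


Given surfaces:
  Surface 1: 13.4 * 0.25 = 3.35
  Surface 2: 97.7 * 0.29 = 28.333
Formula: A = sum(Si * alpha_i)
A = 3.35 + 28.333
A = 31.68

31.68 sabins


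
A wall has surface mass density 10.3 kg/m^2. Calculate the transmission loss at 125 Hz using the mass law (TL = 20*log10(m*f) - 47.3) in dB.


Given values:
  m = 10.3 kg/m^2, f = 125 Hz
Formula: TL = 20 * log10(m * f) - 47.3
Compute m * f = 10.3 * 125 = 1287.5
Compute log10(1287.5) = 3.109747
Compute 20 * 3.109747 = 62.1949
TL = 62.1949 - 47.3 = 14.89

14.89 dB


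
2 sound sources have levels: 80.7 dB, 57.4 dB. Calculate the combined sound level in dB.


Formula: L_total = 10 * log10( sum(10^(Li/10)) )
  Source 1: 10^(80.7/10) = 117489755.494
  Source 2: 10^(57.4/10) = 549540.8739
Sum of linear values = 118039296.3679
L_total = 10 * log10(118039296.3679) = 80.72

80.72 dB


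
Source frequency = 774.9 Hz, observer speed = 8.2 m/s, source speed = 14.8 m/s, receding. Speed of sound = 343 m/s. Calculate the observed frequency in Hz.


Given values:
  f_s = 774.9 Hz, v_o = 8.2 m/s, v_s = 14.8 m/s
  Direction: receding
Formula: f_o = f_s * (c - v_o) / (c + v_s)
Numerator: c - v_o = 343 - 8.2 = 334.8
Denominator: c + v_s = 343 + 14.8 = 357.8
f_o = 774.9 * 334.8 / 357.8 = 725.09

725.09 Hz


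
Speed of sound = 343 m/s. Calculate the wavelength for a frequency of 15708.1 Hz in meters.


Given values:
  c = 343 m/s, f = 15708.1 Hz
Formula: lambda = c / f
lambda = 343 / 15708.1
lambda = 0.0218

0.0218 m


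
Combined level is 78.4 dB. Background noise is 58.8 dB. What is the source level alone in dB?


Given values:
  L_total = 78.4 dB, L_bg = 58.8 dB
Formula: L_source = 10 * log10(10^(L_total/10) - 10^(L_bg/10))
Convert to linear:
  10^(78.4/10) = 69183097.0919
  10^(58.8/10) = 758577.575
Difference: 69183097.0919 - 758577.575 = 68424519.5169
L_source = 10 * log10(68424519.5169) = 78.35

78.35 dB


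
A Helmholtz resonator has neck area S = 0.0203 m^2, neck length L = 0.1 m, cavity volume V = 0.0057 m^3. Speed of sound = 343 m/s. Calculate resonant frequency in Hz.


Given values:
  S = 0.0203 m^2, L = 0.1 m, V = 0.0057 m^3, c = 343 m/s
Formula: f = (c / (2*pi)) * sqrt(S / (V * L))
Compute V * L = 0.0057 * 0.1 = 0.00057
Compute S / (V * L) = 0.0203 / 0.00057 = 35.614
Compute sqrt(35.614) = 5.967747
Compute c / (2*pi) = 343 / 6.283185 = 54.590148
f = 54.590148 * 5.967747 = 325.78

325.78 Hz


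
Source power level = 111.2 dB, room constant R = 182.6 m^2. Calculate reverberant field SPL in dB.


Given values:
  Lw = 111.2 dB, R = 182.6 m^2
Formula: SPL = Lw + 10 * log10(4 / R)
Compute 4 / R = 4 / 182.6 = 0.021906
Compute 10 * log10(0.021906) = -16.5944
SPL = 111.2 + (-16.5944) = 94.61

94.61 dB


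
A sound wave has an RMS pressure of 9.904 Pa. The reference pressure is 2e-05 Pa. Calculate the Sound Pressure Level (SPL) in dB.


Given values:
  p = 9.904 Pa
  p_ref = 2e-05 Pa
Formula: SPL = 20 * log10(p / p_ref)
Compute ratio: p / p_ref = 9.904 / 2e-05 = 495200
Compute log10: log10(495200) = 5.694781
Multiply: SPL = 20 * 5.694781 = 113.9

113.9 dB


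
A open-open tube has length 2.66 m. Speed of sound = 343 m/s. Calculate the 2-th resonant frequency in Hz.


Given values:
  Tube type: open-open, L = 2.66 m, c = 343 m/s, n = 2
Formula: f_n = n * c / (2 * L)
Compute 2 * L = 2 * 2.66 = 5.32
f = 2 * 343 / 5.32
f = 128.95

128.95 Hz


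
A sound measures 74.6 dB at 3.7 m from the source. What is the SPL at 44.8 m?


Given values:
  SPL1 = 74.6 dB, r1 = 3.7 m, r2 = 44.8 m
Formula: SPL2 = SPL1 - 20 * log10(r2 / r1)
Compute ratio: r2 / r1 = 44.8 / 3.7 = 12.1081
Compute log10: log10(12.1081) = 1.083076
Compute drop: 20 * 1.083076 = 21.6615
SPL2 = 74.6 - 21.6615 = 52.94

52.94 dB


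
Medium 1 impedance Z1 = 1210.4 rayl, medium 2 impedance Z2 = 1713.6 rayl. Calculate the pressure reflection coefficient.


Given values:
  Z1 = 1210.4 rayl, Z2 = 1713.6 rayl
Formula: R = (Z2 - Z1) / (Z2 + Z1)
Numerator: Z2 - Z1 = 1713.6 - 1210.4 = 503.2
Denominator: Z2 + Z1 = 1713.6 + 1210.4 = 2924.0
R = 503.2 / 2924.0 = 0.1721

0.1721


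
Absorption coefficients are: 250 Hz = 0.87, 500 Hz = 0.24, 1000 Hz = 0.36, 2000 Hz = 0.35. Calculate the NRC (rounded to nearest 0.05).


Given values:
  a_250 = 0.87, a_500 = 0.24
  a_1000 = 0.36, a_2000 = 0.35
Formula: NRC = (a250 + a500 + a1000 + a2000) / 4
Sum = 0.87 + 0.24 + 0.36 + 0.35 = 1.82
NRC = 1.82 / 4 = 0.455
Rounded to nearest 0.05: 0.45

0.45


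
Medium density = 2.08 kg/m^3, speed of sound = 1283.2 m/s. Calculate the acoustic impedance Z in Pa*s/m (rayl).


Given values:
  rho = 2.08 kg/m^3
  c = 1283.2 m/s
Formula: Z = rho * c
Z = 2.08 * 1283.2
Z = 2669.06

2669.06 rayl


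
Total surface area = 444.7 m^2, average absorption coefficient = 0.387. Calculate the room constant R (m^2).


Given values:
  S = 444.7 m^2, alpha = 0.387
Formula: R = S * alpha / (1 - alpha)
Numerator: 444.7 * 0.387 = 172.0989
Denominator: 1 - 0.387 = 0.613
R = 172.0989 / 0.613 = 280.75

280.75 m^2


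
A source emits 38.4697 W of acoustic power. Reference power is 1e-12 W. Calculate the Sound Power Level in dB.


Given values:
  W = 38.4697 W
  W_ref = 1e-12 W
Formula: SWL = 10 * log10(W / W_ref)
Compute ratio: W / W_ref = 38469700000000
Compute log10: log10(38469700000000) = 13.585119
Multiply: SWL = 10 * 13.585119 = 135.85

135.85 dB


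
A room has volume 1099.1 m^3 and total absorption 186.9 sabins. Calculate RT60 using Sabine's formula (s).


Given values:
  V = 1099.1 m^3
  A = 186.9 sabins
Formula: RT60 = 0.161 * V / A
Numerator: 0.161 * 1099.1 = 176.9551
RT60 = 176.9551 / 186.9 = 0.947

0.947 s


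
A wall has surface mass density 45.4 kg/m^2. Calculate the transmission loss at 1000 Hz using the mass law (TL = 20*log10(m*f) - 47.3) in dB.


Given values:
  m = 45.4 kg/m^2, f = 1000 Hz
Formula: TL = 20 * log10(m * f) - 47.3
Compute m * f = 45.4 * 1000 = 45400.0
Compute log10(45400.0) = 4.657056
Compute 20 * 4.657056 = 93.1411
TL = 93.1411 - 47.3 = 45.84

45.84 dB


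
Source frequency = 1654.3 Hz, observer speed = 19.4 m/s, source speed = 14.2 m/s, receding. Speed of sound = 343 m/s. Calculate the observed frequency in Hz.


Given values:
  f_s = 1654.3 Hz, v_o = 19.4 m/s, v_s = 14.2 m/s
  Direction: receding
Formula: f_o = f_s * (c - v_o) / (c + v_s)
Numerator: c - v_o = 343 - 19.4 = 323.6
Denominator: c + v_s = 343 + 14.2 = 357.2
f_o = 1654.3 * 323.6 / 357.2 = 1498.69

1498.69 Hz


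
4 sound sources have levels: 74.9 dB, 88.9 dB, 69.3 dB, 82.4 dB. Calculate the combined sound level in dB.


Formula: L_total = 10 * log10( sum(10^(Li/10)) )
  Source 1: 10^(74.9/10) = 30902954.3251
  Source 2: 10^(88.9/10) = 776247116.6287
  Source 3: 10^(69.3/10) = 8511380.382
  Source 4: 10^(82.4/10) = 173780082.8749
Sum of linear values = 989441534.2107
L_total = 10 * log10(989441534.2107) = 89.95

89.95 dB


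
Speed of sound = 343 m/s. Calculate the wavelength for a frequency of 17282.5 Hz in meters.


Given values:
  c = 343 m/s, f = 17282.5 Hz
Formula: lambda = c / f
lambda = 343 / 17282.5
lambda = 0.0198

0.0198 m


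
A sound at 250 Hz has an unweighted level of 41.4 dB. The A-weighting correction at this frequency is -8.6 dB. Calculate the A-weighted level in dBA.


Given values:
  SPL = 41.4 dB
  A-weighting at 250 Hz = -8.6 dB
Formula: L_A = SPL + A_weight
L_A = 41.4 + (-8.6)
L_A = 32.8

32.8 dBA


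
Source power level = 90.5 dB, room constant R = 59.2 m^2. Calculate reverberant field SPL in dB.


Given values:
  Lw = 90.5 dB, R = 59.2 m^2
Formula: SPL = Lw + 10 * log10(4 / R)
Compute 4 / R = 4 / 59.2 = 0.067568
Compute 10 * log10(0.067568) = -11.7026
SPL = 90.5 + (-11.7026) = 78.8

78.8 dB


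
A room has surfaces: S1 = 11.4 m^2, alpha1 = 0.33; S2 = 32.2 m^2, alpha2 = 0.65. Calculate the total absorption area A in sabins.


Given surfaces:
  Surface 1: 11.4 * 0.33 = 3.762
  Surface 2: 32.2 * 0.65 = 20.93
Formula: A = sum(Si * alpha_i)
A = 3.762 + 20.93
A = 24.69

24.69 sabins


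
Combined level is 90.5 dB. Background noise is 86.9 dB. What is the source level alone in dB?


Given values:
  L_total = 90.5 dB, L_bg = 86.9 dB
Formula: L_source = 10 * log10(10^(L_total/10) - 10^(L_bg/10))
Convert to linear:
  10^(90.5/10) = 1122018454.302
  10^(86.9/10) = 489778819.3684
Difference: 1122018454.302 - 489778819.3684 = 632239634.9336
L_source = 10 * log10(632239634.9336) = 88.01

88.01 dB


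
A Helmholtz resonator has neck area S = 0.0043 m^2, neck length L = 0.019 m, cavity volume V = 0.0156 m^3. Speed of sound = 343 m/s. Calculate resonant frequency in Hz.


Given values:
  S = 0.0043 m^2, L = 0.019 m, V = 0.0156 m^3, c = 343 m/s
Formula: f = (c / (2*pi)) * sqrt(S / (V * L))
Compute V * L = 0.0156 * 0.019 = 0.0002964
Compute S / (V * L) = 0.0043 / 0.0002964 = 14.5074
Compute sqrt(14.5074) = 3.808858
Compute c / (2*pi) = 343 / 6.283185 = 54.590148
f = 54.590148 * 3.808858 = 207.93

207.93 Hz


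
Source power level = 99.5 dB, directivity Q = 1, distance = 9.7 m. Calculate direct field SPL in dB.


Given values:
  Lw = 99.5 dB, Q = 1, r = 9.7 m
Formula: SPL = Lw + 10 * log10(Q / (4 * pi * r^2))
Compute 4 * pi * r^2 = 4 * pi * 9.7^2 = 1182.3698
Compute Q / denom = 1 / 1182.3698 = 0.00084576
Compute 10 * log10(0.00084576) = -30.7275
SPL = 99.5 + (-30.7275) = 68.77

68.77 dB


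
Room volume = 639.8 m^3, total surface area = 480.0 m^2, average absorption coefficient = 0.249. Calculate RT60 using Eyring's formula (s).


Given values:
  V = 639.8 m^3, S = 480.0 m^2, alpha = 0.249
Formula: RT60 = 0.161 * V / (-S * ln(1 - alpha))
Compute ln(1 - 0.249) = ln(0.751) = -0.28635
Denominator: -480.0 * -0.28635 = 137.448
Numerator: 0.161 * 639.8 = 103.0078
RT60 = 103.0078 / 137.448 = 0.749

0.749 s


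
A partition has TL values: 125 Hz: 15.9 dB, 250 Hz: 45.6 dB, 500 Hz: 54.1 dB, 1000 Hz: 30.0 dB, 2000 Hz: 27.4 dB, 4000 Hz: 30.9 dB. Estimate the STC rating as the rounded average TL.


Given TL values at each frequency:
  125 Hz: 15.9 dB
  250 Hz: 45.6 dB
  500 Hz: 54.1 dB
  1000 Hz: 30.0 dB
  2000 Hz: 27.4 dB
  4000 Hz: 30.9 dB
Formula: STC ~ round(average of TL values)
Sum = 15.9 + 45.6 + 54.1 + 30.0 + 27.4 + 30.9 = 203.9
Average = 203.9 / 6 = 33.98
Rounded: 34

34


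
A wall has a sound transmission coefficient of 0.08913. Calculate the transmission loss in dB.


Given values:
  tau = 0.08913
Formula: TL = 10 * log10(1 / tau)
Compute 1 / tau = 1 / 0.08913 = 11.2196
Compute log10(11.2196) = 1.049977
TL = 10 * 1.049977 = 10.5

10.5 dB


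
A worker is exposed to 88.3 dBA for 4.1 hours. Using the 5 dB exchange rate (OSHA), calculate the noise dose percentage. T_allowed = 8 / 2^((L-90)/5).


Given values:
  L = 88.3 dBA, T = 4.1 hours
Formula: T_allowed = 8 / 2^((L - 90) / 5)
Compute exponent: (88.3 - 90) / 5 = -0.34
Compute 2^(-0.34) = 0.790041
T_allowed = 8 / 0.790041 = 10.126057 hours
Dose = (T / T_allowed) * 100
Dose = (4.1 / 10.126057) * 100 = 40.49

40.49 %


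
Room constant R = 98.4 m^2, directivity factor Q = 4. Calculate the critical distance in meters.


Given values:
  R = 98.4 m^2, Q = 4
Formula: d_c = 0.141 * sqrt(Q * R)
Compute Q * R = 4 * 98.4 = 393.6
Compute sqrt(393.6) = 19.8394
d_c = 0.141 * 19.8394 = 2.797

2.797 m


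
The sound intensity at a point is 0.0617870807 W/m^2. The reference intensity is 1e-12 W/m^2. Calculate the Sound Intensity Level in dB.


Given values:
  I = 0.0617870807 W/m^2
  I_ref = 1e-12 W/m^2
Formula: SIL = 10 * log10(I / I_ref)
Compute ratio: I / I_ref = 61787080700
Compute log10: log10(61787080700) = 10.790898
Multiply: SIL = 10 * 10.790898 = 107.91

107.91 dB


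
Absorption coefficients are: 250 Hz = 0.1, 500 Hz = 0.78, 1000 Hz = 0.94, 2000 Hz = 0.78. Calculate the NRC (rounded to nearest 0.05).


Given values:
  a_250 = 0.1, a_500 = 0.78
  a_1000 = 0.94, a_2000 = 0.78
Formula: NRC = (a250 + a500 + a1000 + a2000) / 4
Sum = 0.1 + 0.78 + 0.94 + 0.78 = 2.6
NRC = 2.6 / 4 = 0.65
Rounded to nearest 0.05: 0.65

0.65


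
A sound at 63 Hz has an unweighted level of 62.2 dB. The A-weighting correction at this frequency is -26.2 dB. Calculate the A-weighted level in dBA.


Given values:
  SPL = 62.2 dB
  A-weighting at 63 Hz = -26.2 dB
Formula: L_A = SPL + A_weight
L_A = 62.2 + (-26.2)
L_A = 36.0

36.0 dBA


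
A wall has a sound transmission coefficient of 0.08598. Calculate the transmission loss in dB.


Given values:
  tau = 0.08598
Formula: TL = 10 * log10(1 / tau)
Compute 1 / tau = 1 / 0.08598 = 11.6306
Compute log10(11.6306) = 1.065602
TL = 10 * 1.065602 = 10.66

10.66 dB


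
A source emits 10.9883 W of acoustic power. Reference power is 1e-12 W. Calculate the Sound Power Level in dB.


Given values:
  W = 10.9883 W
  W_ref = 1e-12 W
Formula: SWL = 10 * log10(W / W_ref)
Compute ratio: W / W_ref = 10988300000000
Compute log10: log10(10988300000000) = 13.040931
Multiply: SWL = 10 * 13.040931 = 130.41

130.41 dB


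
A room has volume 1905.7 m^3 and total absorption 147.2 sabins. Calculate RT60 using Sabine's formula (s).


Given values:
  V = 1905.7 m^3
  A = 147.2 sabins
Formula: RT60 = 0.161 * V / A
Numerator: 0.161 * 1905.7 = 306.8177
RT60 = 306.8177 / 147.2 = 2.084

2.084 s


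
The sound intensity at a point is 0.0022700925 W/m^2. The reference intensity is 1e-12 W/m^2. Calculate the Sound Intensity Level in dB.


Given values:
  I = 0.0022700925 W/m^2
  I_ref = 1e-12 W/m^2
Formula: SIL = 10 * log10(I / I_ref)
Compute ratio: I / I_ref = 2270092500
Compute log10: log10(2270092500) = 9.356044
Multiply: SIL = 10 * 9.356044 = 93.56

93.56 dB


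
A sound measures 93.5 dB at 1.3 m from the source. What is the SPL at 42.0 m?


Given values:
  SPL1 = 93.5 dB, r1 = 1.3 m, r2 = 42.0 m
Formula: SPL2 = SPL1 - 20 * log10(r2 / r1)
Compute ratio: r2 / r1 = 42.0 / 1.3 = 32.3077
Compute log10: log10(32.3077) = 1.509306
Compute drop: 20 * 1.509306 = 30.1861
SPL2 = 93.5 - 30.1861 = 63.31

63.31 dB


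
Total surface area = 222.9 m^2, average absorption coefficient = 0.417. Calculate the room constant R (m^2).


Given values:
  S = 222.9 m^2, alpha = 0.417
Formula: R = S * alpha / (1 - alpha)
Numerator: 222.9 * 0.417 = 92.9493
Denominator: 1 - 0.417 = 0.583
R = 92.9493 / 0.583 = 159.43

159.43 m^2


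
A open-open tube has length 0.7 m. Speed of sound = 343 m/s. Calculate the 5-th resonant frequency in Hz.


Given values:
  Tube type: open-open, L = 0.7 m, c = 343 m/s, n = 5
Formula: f_n = n * c / (2 * L)
Compute 2 * L = 2 * 0.7 = 1.4
f = 5 * 343 / 1.4
f = 1225.0

1225.0 Hz


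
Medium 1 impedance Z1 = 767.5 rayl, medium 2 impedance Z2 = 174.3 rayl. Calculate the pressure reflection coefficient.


Given values:
  Z1 = 767.5 rayl, Z2 = 174.3 rayl
Formula: R = (Z2 - Z1) / (Z2 + Z1)
Numerator: Z2 - Z1 = 174.3 - 767.5 = -593.2
Denominator: Z2 + Z1 = 174.3 + 767.5 = 941.8
R = -593.2 / 941.8 = -0.6299

-0.6299


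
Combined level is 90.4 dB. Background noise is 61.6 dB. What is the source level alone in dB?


Given values:
  L_total = 90.4 dB, L_bg = 61.6 dB
Formula: L_source = 10 * log10(10^(L_total/10) - 10^(L_bg/10))
Convert to linear:
  10^(90.4/10) = 1096478196.1432
  10^(61.6/10) = 1445439.7707
Difference: 1096478196.1432 - 1445439.7707 = 1095032756.3725
L_source = 10 * log10(1095032756.3725) = 90.39

90.39 dB


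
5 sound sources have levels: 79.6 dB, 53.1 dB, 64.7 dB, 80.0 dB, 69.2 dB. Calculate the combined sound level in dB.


Formula: L_total = 10 * log10( sum(10^(Li/10)) )
  Source 1: 10^(79.6/10) = 91201083.9356
  Source 2: 10^(53.1/10) = 204173.7945
  Source 3: 10^(64.7/10) = 2951209.2267
  Source 4: 10^(80.0/10) = 100000000.0
  Source 5: 10^(69.2/10) = 8317637.711
Sum of linear values = 202674104.6678
L_total = 10 * log10(202674104.6678) = 83.07

83.07 dB


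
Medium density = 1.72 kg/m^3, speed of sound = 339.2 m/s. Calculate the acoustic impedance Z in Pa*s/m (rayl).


Given values:
  rho = 1.72 kg/m^3
  c = 339.2 m/s
Formula: Z = rho * c
Z = 1.72 * 339.2
Z = 583.42

583.42 rayl


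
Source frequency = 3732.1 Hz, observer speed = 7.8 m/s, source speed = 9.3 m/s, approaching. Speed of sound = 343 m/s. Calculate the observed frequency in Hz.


Given values:
  f_s = 3732.1 Hz, v_o = 7.8 m/s, v_s = 9.3 m/s
  Direction: approaching
Formula: f_o = f_s * (c + v_o) / (c - v_s)
Numerator: c + v_o = 343 + 7.8 = 350.8
Denominator: c - v_s = 343 - 9.3 = 333.7
f_o = 3732.1 * 350.8 / 333.7 = 3923.35

3923.35 Hz


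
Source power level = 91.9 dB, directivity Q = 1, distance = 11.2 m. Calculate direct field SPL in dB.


Given values:
  Lw = 91.9 dB, Q = 1, r = 11.2 m
Formula: SPL = Lw + 10 * log10(Q / (4 * pi * r^2))
Compute 4 * pi * r^2 = 4 * pi * 11.2^2 = 1576.3255
Compute Q / denom = 1 / 1576.3255 = 0.00063439
Compute 10 * log10(0.00063439) = -31.9764
SPL = 91.9 + (-31.9764) = 59.92

59.92 dB


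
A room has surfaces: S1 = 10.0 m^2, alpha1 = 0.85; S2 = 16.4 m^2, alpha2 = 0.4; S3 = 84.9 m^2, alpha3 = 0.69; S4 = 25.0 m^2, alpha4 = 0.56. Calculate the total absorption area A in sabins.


Given surfaces:
  Surface 1: 10.0 * 0.85 = 8.5
  Surface 2: 16.4 * 0.4 = 6.56
  Surface 3: 84.9 * 0.69 = 58.581
  Surface 4: 25.0 * 0.56 = 14.0
Formula: A = sum(Si * alpha_i)
A = 8.5 + 6.56 + 58.581 + 14.0
A = 87.64

87.64 sabins


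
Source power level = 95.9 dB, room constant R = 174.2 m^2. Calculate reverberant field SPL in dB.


Given values:
  Lw = 95.9 dB, R = 174.2 m^2
Formula: SPL = Lw + 10 * log10(4 / R)
Compute 4 / R = 4 / 174.2 = 0.022962
Compute 10 * log10(0.022962) = -16.3899
SPL = 95.9 + (-16.3899) = 79.51

79.51 dB


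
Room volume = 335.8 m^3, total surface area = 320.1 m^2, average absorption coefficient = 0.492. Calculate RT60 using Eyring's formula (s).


Given values:
  V = 335.8 m^3, S = 320.1 m^2, alpha = 0.492
Formula: RT60 = 0.161 * V / (-S * ln(1 - alpha))
Compute ln(1 - 0.492) = ln(0.508) = -0.677274
Denominator: -320.1 * -0.677274 = 216.7954
Numerator: 0.161 * 335.8 = 54.0638
RT60 = 54.0638 / 216.7954 = 0.249

0.249 s


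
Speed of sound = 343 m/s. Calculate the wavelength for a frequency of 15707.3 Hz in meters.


Given values:
  c = 343 m/s, f = 15707.3 Hz
Formula: lambda = c / f
lambda = 343 / 15707.3
lambda = 0.0218

0.0218 m


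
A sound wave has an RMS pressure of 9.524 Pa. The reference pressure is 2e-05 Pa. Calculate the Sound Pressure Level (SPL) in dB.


Given values:
  p = 9.524 Pa
  p_ref = 2e-05 Pa
Formula: SPL = 20 * log10(p / p_ref)
Compute ratio: p / p_ref = 9.524 / 2e-05 = 476200
Compute log10: log10(476200) = 5.677789
Multiply: SPL = 20 * 5.677789 = 113.56

113.56 dB


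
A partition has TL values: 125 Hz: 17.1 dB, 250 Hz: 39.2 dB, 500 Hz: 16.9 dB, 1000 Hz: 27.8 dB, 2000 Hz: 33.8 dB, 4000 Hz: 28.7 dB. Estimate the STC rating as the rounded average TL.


Given TL values at each frequency:
  125 Hz: 17.1 dB
  250 Hz: 39.2 dB
  500 Hz: 16.9 dB
  1000 Hz: 27.8 dB
  2000 Hz: 33.8 dB
  4000 Hz: 28.7 dB
Formula: STC ~ round(average of TL values)
Sum = 17.1 + 39.2 + 16.9 + 27.8 + 33.8 + 28.7 = 163.5
Average = 163.5 / 6 = 27.25
Rounded: 27

27


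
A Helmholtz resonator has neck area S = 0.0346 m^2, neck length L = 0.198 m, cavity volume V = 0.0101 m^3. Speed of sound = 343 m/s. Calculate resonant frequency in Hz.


Given values:
  S = 0.0346 m^2, L = 0.198 m, V = 0.0101 m^3, c = 343 m/s
Formula: f = (c / (2*pi)) * sqrt(S / (V * L))
Compute V * L = 0.0101 * 0.198 = 0.0019998
Compute S / (V * L) = 0.0346 / 0.0019998 = 17.3017
Compute sqrt(17.3017) = 4.159531
Compute c / (2*pi) = 343 / 6.283185 = 54.590148
f = 54.590148 * 4.159531 = 227.07

227.07 Hz


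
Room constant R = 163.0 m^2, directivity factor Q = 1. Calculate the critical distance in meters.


Given values:
  R = 163.0 m^2, Q = 1
Formula: d_c = 0.141 * sqrt(Q * R)
Compute Q * R = 1 * 163.0 = 163.0
Compute sqrt(163.0) = 12.7671
d_c = 0.141 * 12.7671 = 1.8

1.8 m


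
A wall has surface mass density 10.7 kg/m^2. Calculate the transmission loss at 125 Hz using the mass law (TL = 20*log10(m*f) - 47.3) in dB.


Given values:
  m = 10.7 kg/m^2, f = 125 Hz
Formula: TL = 20 * log10(m * f) - 47.3
Compute m * f = 10.7 * 125 = 1337.5
Compute log10(1337.5) = 3.126294
Compute 20 * 3.126294 = 62.5259
TL = 62.5259 - 47.3 = 15.23

15.23 dB


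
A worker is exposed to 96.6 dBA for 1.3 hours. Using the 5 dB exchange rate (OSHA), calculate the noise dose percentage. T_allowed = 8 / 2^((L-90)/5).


Given values:
  L = 96.6 dBA, T = 1.3 hours
Formula: T_allowed = 8 / 2^((L - 90) / 5)
Compute exponent: (96.6 - 90) / 5 = 1.32
Compute 2^(1.32) = 2.496661
T_allowed = 8 / 2.496661 = 3.20428 hours
Dose = (T / T_allowed) * 100
Dose = (1.3 / 3.20428) * 100 = 40.57

40.57 %


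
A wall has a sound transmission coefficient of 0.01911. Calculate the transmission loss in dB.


Given values:
  tau = 0.01911
Formula: TL = 10 * log10(1 / tau)
Compute 1 / tau = 1 / 0.01911 = 52.3286
Compute log10(52.3286) = 1.718739
TL = 10 * 1.718739 = 17.19

17.19 dB


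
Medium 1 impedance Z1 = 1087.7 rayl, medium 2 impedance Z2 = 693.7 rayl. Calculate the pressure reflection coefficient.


Given values:
  Z1 = 1087.7 rayl, Z2 = 693.7 rayl
Formula: R = (Z2 - Z1) / (Z2 + Z1)
Numerator: Z2 - Z1 = 693.7 - 1087.7 = -394.0
Denominator: Z2 + Z1 = 693.7 + 1087.7 = 1781.4
R = -394.0 / 1781.4 = -0.2212

-0.2212


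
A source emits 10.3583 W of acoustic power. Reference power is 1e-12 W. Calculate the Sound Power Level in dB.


Given values:
  W = 10.3583 W
  W_ref = 1e-12 W
Formula: SWL = 10 * log10(W / W_ref)
Compute ratio: W / W_ref = 10358300000000
Compute log10: log10(10358300000000) = 13.015288
Multiply: SWL = 10 * 13.015288 = 130.15

130.15 dB


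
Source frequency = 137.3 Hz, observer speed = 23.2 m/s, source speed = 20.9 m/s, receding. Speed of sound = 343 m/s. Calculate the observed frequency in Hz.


Given values:
  f_s = 137.3 Hz, v_o = 23.2 m/s, v_s = 20.9 m/s
  Direction: receding
Formula: f_o = f_s * (c - v_o) / (c + v_s)
Numerator: c - v_o = 343 - 23.2 = 319.8
Denominator: c + v_s = 343 + 20.9 = 363.9
f_o = 137.3 * 319.8 / 363.9 = 120.66

120.66 Hz


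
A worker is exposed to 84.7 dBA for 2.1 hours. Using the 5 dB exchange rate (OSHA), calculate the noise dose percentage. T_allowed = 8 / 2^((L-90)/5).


Given values:
  L = 84.7 dBA, T = 2.1 hours
Formula: T_allowed = 8 / 2^((L - 90) / 5)
Compute exponent: (84.7 - 90) / 5 = -1.06
Compute 2^(-1.06) = 0.479632
T_allowed = 8 / 0.479632 = 16.679454 hours
Dose = (T / T_allowed) * 100
Dose = (2.1 / 16.679454) * 100 = 12.59

12.59 %


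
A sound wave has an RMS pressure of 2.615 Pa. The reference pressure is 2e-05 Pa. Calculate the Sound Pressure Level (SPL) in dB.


Given values:
  p = 2.615 Pa
  p_ref = 2e-05 Pa
Formula: SPL = 20 * log10(p / p_ref)
Compute ratio: p / p_ref = 2.615 / 2e-05 = 130750
Compute log10: log10(130750) = 5.116442
Multiply: SPL = 20 * 5.116442 = 102.33

102.33 dB


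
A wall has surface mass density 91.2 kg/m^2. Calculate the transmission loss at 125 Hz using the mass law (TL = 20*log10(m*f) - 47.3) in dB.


Given values:
  m = 91.2 kg/m^2, f = 125 Hz
Formula: TL = 20 * log10(m * f) - 47.3
Compute m * f = 91.2 * 125 = 11400.0
Compute log10(11400.0) = 4.056905
Compute 20 * 4.056905 = 81.1381
TL = 81.1381 - 47.3 = 33.84

33.84 dB


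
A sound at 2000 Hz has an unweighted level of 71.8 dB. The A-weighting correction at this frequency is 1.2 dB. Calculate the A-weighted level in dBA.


Given values:
  SPL = 71.8 dB
  A-weighting at 2000 Hz = 1.2 dB
Formula: L_A = SPL + A_weight
L_A = 71.8 + (1.2)
L_A = 73.0

73.0 dBA


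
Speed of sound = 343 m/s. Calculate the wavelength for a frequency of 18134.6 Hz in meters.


Given values:
  c = 343 m/s, f = 18134.6 Hz
Formula: lambda = c / f
lambda = 343 / 18134.6
lambda = 0.0189

0.0189 m


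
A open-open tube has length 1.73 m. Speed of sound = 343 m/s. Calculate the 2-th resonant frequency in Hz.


Given values:
  Tube type: open-open, L = 1.73 m, c = 343 m/s, n = 2
Formula: f_n = n * c / (2 * L)
Compute 2 * L = 2 * 1.73 = 3.46
f = 2 * 343 / 3.46
f = 198.27

198.27 Hz


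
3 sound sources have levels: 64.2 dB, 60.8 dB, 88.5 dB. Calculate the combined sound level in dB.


Formula: L_total = 10 * log10( sum(10^(Li/10)) )
  Source 1: 10^(64.2/10) = 2630267.9919
  Source 2: 10^(60.8/10) = 1202264.4346
  Source 3: 10^(88.5/10) = 707945784.3841
Sum of linear values = 711778316.8106
L_total = 10 * log10(711778316.8106) = 88.52

88.52 dB


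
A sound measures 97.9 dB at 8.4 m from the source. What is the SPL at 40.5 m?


Given values:
  SPL1 = 97.9 dB, r1 = 8.4 m, r2 = 40.5 m
Formula: SPL2 = SPL1 - 20 * log10(r2 / r1)
Compute ratio: r2 / r1 = 40.5 / 8.4 = 4.8214
Compute log10: log10(4.8214) = 0.683173
Compute drop: 20 * 0.683173 = 13.6635
SPL2 = 97.9 - 13.6635 = 84.24

84.24 dB


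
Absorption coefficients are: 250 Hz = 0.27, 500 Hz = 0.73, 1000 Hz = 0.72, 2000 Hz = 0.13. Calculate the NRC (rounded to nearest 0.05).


Given values:
  a_250 = 0.27, a_500 = 0.73
  a_1000 = 0.72, a_2000 = 0.13
Formula: NRC = (a250 + a500 + a1000 + a2000) / 4
Sum = 0.27 + 0.73 + 0.72 + 0.13 = 1.85
NRC = 1.85 / 4 = 0.4625
Rounded to nearest 0.05: 0.45

0.45


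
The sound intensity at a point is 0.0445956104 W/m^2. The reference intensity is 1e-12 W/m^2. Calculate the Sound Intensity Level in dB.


Given values:
  I = 0.0445956104 W/m^2
  I_ref = 1e-12 W/m^2
Formula: SIL = 10 * log10(I / I_ref)
Compute ratio: I / I_ref = 44595610400
Compute log10: log10(44595610400) = 10.649292
Multiply: SIL = 10 * 10.649292 = 106.49

106.49 dB


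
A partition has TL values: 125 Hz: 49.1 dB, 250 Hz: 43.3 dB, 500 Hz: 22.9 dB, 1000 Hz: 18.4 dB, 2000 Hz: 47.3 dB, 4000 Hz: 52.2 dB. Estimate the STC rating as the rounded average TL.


Given TL values at each frequency:
  125 Hz: 49.1 dB
  250 Hz: 43.3 dB
  500 Hz: 22.9 dB
  1000 Hz: 18.4 dB
  2000 Hz: 47.3 dB
  4000 Hz: 52.2 dB
Formula: STC ~ round(average of TL values)
Sum = 49.1 + 43.3 + 22.9 + 18.4 + 47.3 + 52.2 = 233.2
Average = 233.2 / 6 = 38.87
Rounded: 39

39


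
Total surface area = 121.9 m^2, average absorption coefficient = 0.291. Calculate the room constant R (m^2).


Given values:
  S = 121.9 m^2, alpha = 0.291
Formula: R = S * alpha / (1 - alpha)
Numerator: 121.9 * 0.291 = 35.4729
Denominator: 1 - 0.291 = 0.709
R = 35.4729 / 0.709 = 50.03

50.03 m^2


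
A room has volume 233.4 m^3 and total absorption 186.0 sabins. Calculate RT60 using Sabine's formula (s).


Given values:
  V = 233.4 m^3
  A = 186.0 sabins
Formula: RT60 = 0.161 * V / A
Numerator: 0.161 * 233.4 = 37.5774
RT60 = 37.5774 / 186.0 = 0.202

0.202 s


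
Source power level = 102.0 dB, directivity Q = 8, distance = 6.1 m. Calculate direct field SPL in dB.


Given values:
  Lw = 102.0 dB, Q = 8, r = 6.1 m
Formula: SPL = Lw + 10 * log10(Q / (4 * pi * r^2))
Compute 4 * pi * r^2 = 4 * pi * 6.1^2 = 467.5947
Compute Q / denom = 8 / 467.5947 = 0.01710883
Compute 10 * log10(0.01710883) = -17.6678
SPL = 102.0 + (-17.6678) = 84.33

84.33 dB


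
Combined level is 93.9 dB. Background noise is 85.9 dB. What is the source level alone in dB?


Given values:
  L_total = 93.9 dB, L_bg = 85.9 dB
Formula: L_source = 10 * log10(10^(L_total/10) - 10^(L_bg/10))
Convert to linear:
  10^(93.9/10) = 2454708915.685
  10^(85.9/10) = 389045144.9943
Difference: 2454708915.685 - 389045144.9943 = 2065663770.6907
L_source = 10 * log10(2065663770.6907) = 93.15

93.15 dB


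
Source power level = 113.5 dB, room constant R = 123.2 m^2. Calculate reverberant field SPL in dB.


Given values:
  Lw = 113.5 dB, R = 123.2 m^2
Formula: SPL = Lw + 10 * log10(4 / R)
Compute 4 / R = 4 / 123.2 = 0.032468
Compute 10 * log10(0.032468) = -14.8854
SPL = 113.5 + (-14.8854) = 98.61

98.61 dB


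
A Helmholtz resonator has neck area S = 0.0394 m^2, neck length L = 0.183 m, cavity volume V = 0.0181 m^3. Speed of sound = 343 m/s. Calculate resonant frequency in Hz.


Given values:
  S = 0.0394 m^2, L = 0.183 m, V = 0.0181 m^3, c = 343 m/s
Formula: f = (c / (2*pi)) * sqrt(S / (V * L))
Compute V * L = 0.0181 * 0.183 = 0.0033123
Compute S / (V * L) = 0.0394 / 0.0033123 = 11.8951
Compute sqrt(11.8951) = 3.448927
Compute c / (2*pi) = 343 / 6.283185 = 54.590148
f = 54.590148 * 3.448927 = 188.28

188.28 Hz


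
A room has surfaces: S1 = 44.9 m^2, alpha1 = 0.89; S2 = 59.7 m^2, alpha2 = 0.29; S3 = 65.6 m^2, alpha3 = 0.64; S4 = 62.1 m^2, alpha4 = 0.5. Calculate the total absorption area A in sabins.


Given surfaces:
  Surface 1: 44.9 * 0.89 = 39.961
  Surface 2: 59.7 * 0.29 = 17.313
  Surface 3: 65.6 * 0.64 = 41.984
  Surface 4: 62.1 * 0.5 = 31.05
Formula: A = sum(Si * alpha_i)
A = 39.961 + 17.313 + 41.984 + 31.05
A = 130.31

130.31 sabins


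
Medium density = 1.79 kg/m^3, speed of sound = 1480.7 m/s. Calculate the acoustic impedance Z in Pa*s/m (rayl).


Given values:
  rho = 1.79 kg/m^3
  c = 1480.7 m/s
Formula: Z = rho * c
Z = 1.79 * 1480.7
Z = 2650.45

2650.45 rayl


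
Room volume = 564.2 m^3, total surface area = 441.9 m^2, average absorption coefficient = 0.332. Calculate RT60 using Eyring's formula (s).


Given values:
  V = 564.2 m^3, S = 441.9 m^2, alpha = 0.332
Formula: RT60 = 0.161 * V / (-S * ln(1 - alpha))
Compute ln(1 - 0.332) = ln(0.668) = -0.403467
Denominator: -441.9 * -0.403467 = 178.2921
Numerator: 0.161 * 564.2 = 90.8362
RT60 = 90.8362 / 178.2921 = 0.509

0.509 s


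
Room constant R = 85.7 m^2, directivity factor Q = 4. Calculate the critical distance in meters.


Given values:
  R = 85.7 m^2, Q = 4
Formula: d_c = 0.141 * sqrt(Q * R)
Compute Q * R = 4 * 85.7 = 342.8
Compute sqrt(342.8) = 18.5149
d_c = 0.141 * 18.5149 = 2.611

2.611 m


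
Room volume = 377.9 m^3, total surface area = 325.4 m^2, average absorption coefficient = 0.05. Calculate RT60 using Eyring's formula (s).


Given values:
  V = 377.9 m^3, S = 325.4 m^2, alpha = 0.05
Formula: RT60 = 0.161 * V / (-S * ln(1 - alpha))
Compute ln(1 - 0.05) = ln(0.95) = -0.051293
Denominator: -325.4 * -0.051293 = 16.6907
Numerator: 0.161 * 377.9 = 60.8419
RT60 = 60.8419 / 16.6907 = 3.645

3.645 s


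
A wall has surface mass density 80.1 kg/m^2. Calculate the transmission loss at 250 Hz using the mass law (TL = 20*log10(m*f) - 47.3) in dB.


Given values:
  m = 80.1 kg/m^2, f = 250 Hz
Formula: TL = 20 * log10(m * f) - 47.3
Compute m * f = 80.1 * 250 = 20025.0
Compute log10(20025.0) = 4.301573
Compute 20 * 4.301573 = 86.0315
TL = 86.0315 - 47.3 = 38.73

38.73 dB


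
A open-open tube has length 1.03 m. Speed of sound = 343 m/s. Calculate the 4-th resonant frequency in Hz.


Given values:
  Tube type: open-open, L = 1.03 m, c = 343 m/s, n = 4
Formula: f_n = n * c / (2 * L)
Compute 2 * L = 2 * 1.03 = 2.06
f = 4 * 343 / 2.06
f = 666.02

666.02 Hz


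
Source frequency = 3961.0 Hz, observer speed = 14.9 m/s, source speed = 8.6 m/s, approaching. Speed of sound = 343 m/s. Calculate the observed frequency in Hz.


Given values:
  f_s = 3961.0 Hz, v_o = 14.9 m/s, v_s = 8.6 m/s
  Direction: approaching
Formula: f_o = f_s * (c + v_o) / (c - v_s)
Numerator: c + v_o = 343 + 14.9 = 357.9
Denominator: c - v_s = 343 - 8.6 = 334.4
f_o = 3961.0 * 357.9 / 334.4 = 4239.36

4239.36 Hz


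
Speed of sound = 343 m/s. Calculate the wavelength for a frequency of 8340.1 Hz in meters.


Given values:
  c = 343 m/s, f = 8340.1 Hz
Formula: lambda = c / f
lambda = 343 / 8340.1
lambda = 0.0411

0.0411 m


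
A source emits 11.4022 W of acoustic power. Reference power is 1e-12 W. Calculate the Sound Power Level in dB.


Given values:
  W = 11.4022 W
  W_ref = 1e-12 W
Formula: SWL = 10 * log10(W / W_ref)
Compute ratio: W / W_ref = 11402200000000
Compute log10: log10(11402200000000) = 13.056989
Multiply: SWL = 10 * 13.056989 = 130.57

130.57 dB


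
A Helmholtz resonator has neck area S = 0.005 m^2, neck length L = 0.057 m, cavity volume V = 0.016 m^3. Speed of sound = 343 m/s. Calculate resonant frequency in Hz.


Given values:
  S = 0.005 m^2, L = 0.057 m, V = 0.016 m^3, c = 343 m/s
Formula: f = (c / (2*pi)) * sqrt(S / (V * L))
Compute V * L = 0.016 * 0.057 = 0.000912
Compute S / (V * L) = 0.005 / 0.000912 = 5.4825
Compute sqrt(5.4825) = 2.341474
Compute c / (2*pi) = 343 / 6.283185 = 54.590148
f = 54.590148 * 2.341474 = 127.82

127.82 Hz


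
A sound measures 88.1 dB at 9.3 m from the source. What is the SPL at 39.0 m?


Given values:
  SPL1 = 88.1 dB, r1 = 9.3 m, r2 = 39.0 m
Formula: SPL2 = SPL1 - 20 * log10(r2 / r1)
Compute ratio: r2 / r1 = 39.0 / 9.3 = 4.1935
Compute log10: log10(4.1935) = 0.622577
Compute drop: 20 * 0.622577 = 12.4515
SPL2 = 88.1 - 12.4515 = 75.65

75.65 dB


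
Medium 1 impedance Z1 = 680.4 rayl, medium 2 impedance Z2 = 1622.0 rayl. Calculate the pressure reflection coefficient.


Given values:
  Z1 = 680.4 rayl, Z2 = 1622.0 rayl
Formula: R = (Z2 - Z1) / (Z2 + Z1)
Numerator: Z2 - Z1 = 1622.0 - 680.4 = 941.6
Denominator: Z2 + Z1 = 1622.0 + 680.4 = 2302.4
R = 941.6 / 2302.4 = 0.409

0.409


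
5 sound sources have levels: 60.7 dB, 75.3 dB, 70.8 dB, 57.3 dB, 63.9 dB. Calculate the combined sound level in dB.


Formula: L_total = 10 * log10( sum(10^(Li/10)) )
  Source 1: 10^(60.7/10) = 1174897.5549
  Source 2: 10^(75.3/10) = 33884415.6139
  Source 3: 10^(70.8/10) = 12022644.3462
  Source 4: 10^(57.3/10) = 537031.7964
  Source 5: 10^(63.9/10) = 2454708.9157
Sum of linear values = 50073698.2271
L_total = 10 * log10(50073698.2271) = 77.0

77.0 dB


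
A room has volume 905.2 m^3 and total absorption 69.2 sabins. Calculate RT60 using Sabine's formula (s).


Given values:
  V = 905.2 m^3
  A = 69.2 sabins
Formula: RT60 = 0.161 * V / A
Numerator: 0.161 * 905.2 = 145.7372
RT60 = 145.7372 / 69.2 = 2.106

2.106 s


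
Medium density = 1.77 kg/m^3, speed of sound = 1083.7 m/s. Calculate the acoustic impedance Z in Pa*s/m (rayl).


Given values:
  rho = 1.77 kg/m^3
  c = 1083.7 m/s
Formula: Z = rho * c
Z = 1.77 * 1083.7
Z = 1918.15

1918.15 rayl


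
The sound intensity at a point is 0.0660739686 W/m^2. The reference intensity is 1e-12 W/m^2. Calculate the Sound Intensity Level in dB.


Given values:
  I = 0.0660739686 W/m^2
  I_ref = 1e-12 W/m^2
Formula: SIL = 10 * log10(I / I_ref)
Compute ratio: I / I_ref = 66073968600
Compute log10: log10(66073968600) = 10.82003
Multiply: SIL = 10 * 10.82003 = 108.2

108.2 dB
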